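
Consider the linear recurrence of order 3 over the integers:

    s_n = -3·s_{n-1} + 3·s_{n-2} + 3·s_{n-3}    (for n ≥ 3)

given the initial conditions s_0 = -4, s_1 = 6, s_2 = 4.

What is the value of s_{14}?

s_3 = -3·4 + 3·6 + 3·-4 = -6
s_4 = -3·-6 + 3·4 + 3·6 = 48
s_5 = -3·48 + 3·-6 + 3·4 = -150
s_6 = -3·-150 + 3·48 + 3·-6 = 576
s_7 = -3·576 + 3·-150 + 3·48 = -2034
s_8 = -3·-2034 + 3·576 + 3·-150 = 7380
s_9 = -3·7380 + 3·-2034 + 3·576 = -26514
s_10 = -3·-26514 + 3·7380 + 3·-2034 = 95580
s_11 = -3·95580 + 3·-26514 + 3·7380 = -344142
s_12 = -3·-344142 + 3·95580 + 3·-26514 = 1239624
s_13 = -3·1239624 + 3·-344142 + 3·95580 = -4464558
s_14 = -3·-4464558 + 3·1239624 + 3·-344142 = 16080120

16080120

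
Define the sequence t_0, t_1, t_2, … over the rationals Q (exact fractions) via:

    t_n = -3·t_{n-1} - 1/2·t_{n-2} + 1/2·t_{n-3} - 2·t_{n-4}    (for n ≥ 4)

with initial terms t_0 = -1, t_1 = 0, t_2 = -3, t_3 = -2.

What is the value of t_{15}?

-17960805/32

t_4 = -3·-2 + -1/2·-3 + 1/2·0 + -2·-1 = 19/2
t_5 = -3·19/2 + -1/2·-2 + 1/2·-3 + -2·0 = -29
t_6 = -3·-29 + -1/2·19/2 + 1/2·-2 + -2·-3 = 349/4
t_7 = -3·349/4 + -1/2·-29 + 1/2·19/2 + -2·-2 = -477/2
t_8 = -3·-477/2 + -1/2·349/4 + 1/2·-29 + -2·19/2 = 5107/8
t_9 = -3·5107/8 + -1/2·-477/2 + 1/2·349/4 + -2·-29 = -6777/4
t_10 = -3·-6777/4 + -1/2·5107/8 + 1/2·-477/2 + -2·349/4 = 71517/16
t_11 = -3·71517/16 + -1/2·-6777/4 + 1/2·5107/8 + -2·-477/2 = -94129/8
t_12 = -3·-94129/8 + -1/2·71517/16 + 1/2·-6777/4 + -2·5107/8 = 990067/32
t_13 = -3·990067/32 + -1/2·-94129/8 + 1/2·71517/16 + -2·-6777/4 = -1300997/16
t_14 = -3·-1300997/16 + -1/2·990067/32 + 1/2·-94129/8 + -2·71517/16 = 13673245/64
t_15 = -3·13673245/64 + -1/2·-1300997/16 + 1/2·990067/32 + -2·-94129/8 = -17960805/32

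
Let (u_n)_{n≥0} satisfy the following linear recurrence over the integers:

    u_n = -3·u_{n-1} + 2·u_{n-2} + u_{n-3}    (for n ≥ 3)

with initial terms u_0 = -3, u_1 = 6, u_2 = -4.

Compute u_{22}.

-393441691138

u_3 = -3·-4 + 2·6 + 1·-3 = 21
u_4 = -3·21 + 2·-4 + 1·6 = -65
u_5 = -3·-65 + 2·21 + 1·-4 = 233
u_6 = -3·233 + 2·-65 + 1·21 = -808
u_7 = -3·-808 + 2·233 + 1·-65 = 2825
u_8 = -3·2825 + 2·-808 + 1·233 = -9858
u_9 = -3·-9858 + 2·2825 + 1·-808 = 34416
u_10 = -3·34416 + 2·-9858 + 1·2825 = -120139
u_11 = -3·-120139 + 2·34416 + 1·-9858 = 419391
u_12 = -3·419391 + 2·-120139 + 1·34416 = -1464035
u_13 = -3·-1464035 + 2·419391 + 1·-120139 = 5110748
u_14 = -3·5110748 + 2·-1464035 + 1·419391 = -17840923
u_15 = -3·-17840923 + 2·5110748 + 1·-1464035 = 62280230
u_16 = -3·62280230 + 2·-17840923 + 1·5110748 = -217411788
u_17 = -3·-217411788 + 2·62280230 + 1·-17840923 = 758954901
u_18 = -3·758954901 + 2·-217411788 + 1·62280230 = -2649408049
u_19 = -3·-2649408049 + 2·758954901 + 1·-217411788 = 9248722161
u_20 = -3·9248722161 + 2·-2649408049 + 1·758954901 = -32286027680
u_21 = -3·-32286027680 + 2·9248722161 + 1·-2649408049 = 112706119313
u_22 = -3·112706119313 + 2·-32286027680 + 1·9248722161 = -393441691138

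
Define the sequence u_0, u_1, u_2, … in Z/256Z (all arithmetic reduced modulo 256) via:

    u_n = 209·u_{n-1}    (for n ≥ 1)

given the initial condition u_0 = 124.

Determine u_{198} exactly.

u_1 = 209·124 = 60
u_2 = 209·60 = 252
u_3 = 209·252 = 188
u_4 = 209·188 = 124
(u_4) = (124) = (u_0), so the sequence has period 4.
198 ≡ 2 (mod 4), hence u_198 = u_2 = 252.

252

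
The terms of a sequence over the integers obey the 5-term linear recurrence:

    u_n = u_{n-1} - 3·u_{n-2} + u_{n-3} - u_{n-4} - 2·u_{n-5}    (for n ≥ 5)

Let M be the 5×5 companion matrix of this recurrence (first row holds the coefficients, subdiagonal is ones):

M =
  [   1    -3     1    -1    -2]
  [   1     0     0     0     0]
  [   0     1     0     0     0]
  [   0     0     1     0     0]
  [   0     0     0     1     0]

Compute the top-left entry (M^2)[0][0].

-2

(M^2)[0][0] is the top entry after applying M 2 times to the unit state (1, 0, 0, 0, 0). Equivalently it is h_{6} for the auxiliary sequence (h_n) obeying the same recurrence with h_4 = 1 and h_i = 0 for 0 ≤ i < 4:
h_5 = 1·1 + -3·0 + 1·0 + -1·0 + -2·0 = 1
h_6 = 1·1 + -3·1 + 1·0 + -1·0 + -2·0 = -2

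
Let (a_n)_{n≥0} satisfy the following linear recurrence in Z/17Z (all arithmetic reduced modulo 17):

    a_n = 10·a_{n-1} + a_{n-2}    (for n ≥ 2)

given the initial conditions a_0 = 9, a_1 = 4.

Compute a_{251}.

a_2 = 10·4 + 1·9 = 15
a_3 = 10·15 + 1·4 = 1
a_4 = 10·1 + 1·15 = 8
a_5 = 10·8 + 1·1 = 13
a_6 = 10·13 + 1·8 = 2
a_7 = 10·2 + 1·13 = 16
a_8 = 10·16 + 1·2 = 9
a_9 = 10·9 + 1·16 = 4
(a_8, a_9) = (9, 4) = (a_0, a_1), so the sequence has period 8.
251 ≡ 3 (mod 8), hence a_251 = a_3 = 1.

1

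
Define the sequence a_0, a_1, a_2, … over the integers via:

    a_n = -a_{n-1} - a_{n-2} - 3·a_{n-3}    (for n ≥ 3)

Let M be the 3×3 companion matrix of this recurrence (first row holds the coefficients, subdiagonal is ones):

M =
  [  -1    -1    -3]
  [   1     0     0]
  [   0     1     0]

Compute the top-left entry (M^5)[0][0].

-3

(M^5)[0][0] is the top entry after applying M 5 times to the unit state (1, 0, 0). Equivalently it is h_{7} for the auxiliary sequence (h_n) obeying the same recurrence with h_2 = 1 and h_i = 0 for 0 ≤ i < 2:
h_3 = -1·1 + -1·0 + -3·0 = -1
h_4 = -1·-1 + -1·1 + -3·0 = 0
h_5 = -1·0 + -1·-1 + -3·1 = -2
h_6 = -1·-2 + -1·0 + -3·-1 = 5
h_7 = -1·5 + -1·-2 + -3·0 = -3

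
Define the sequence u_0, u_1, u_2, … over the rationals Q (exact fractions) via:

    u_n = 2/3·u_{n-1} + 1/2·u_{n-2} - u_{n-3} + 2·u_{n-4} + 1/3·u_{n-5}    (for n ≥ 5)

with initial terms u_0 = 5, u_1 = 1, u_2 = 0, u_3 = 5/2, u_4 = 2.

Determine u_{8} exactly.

u_5 = 2/3·2 + 1/2·5/2 + -1·0 + 2·1 + 1/3·5 = 25/4
u_6 = 2/3·25/4 + 1/2·2 + -1·5/2 + 2·0 + 1/3·1 = 3
u_7 = 2/3·3 + 1/2·25/4 + -1·2 + 2·5/2 + 1/3·0 = 65/8
u_8 = 2/3·65/8 + 1/2·3 + -1·25/4 + 2·2 + 1/3·5/2 = 11/2

11/2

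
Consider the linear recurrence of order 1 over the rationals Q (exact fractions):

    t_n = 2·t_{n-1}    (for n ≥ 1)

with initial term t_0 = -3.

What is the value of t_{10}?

t_1 = 2·-3 = -6
t_2 = 2·-6 = -12
t_3 = 2·-12 = -24
t_4 = 2·-24 = -48
t_5 = 2·-48 = -96
t_6 = 2·-96 = -192
t_7 = 2·-192 = -384
t_8 = 2·-384 = -768
t_9 = 2·-768 = -1536
t_10 = 2·-1536 = -3072

-3072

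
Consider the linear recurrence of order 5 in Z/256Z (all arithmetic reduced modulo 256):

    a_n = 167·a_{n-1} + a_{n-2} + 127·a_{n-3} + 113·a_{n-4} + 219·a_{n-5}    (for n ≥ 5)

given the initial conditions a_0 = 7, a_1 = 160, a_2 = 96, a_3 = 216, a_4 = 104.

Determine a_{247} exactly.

a_5 = 167·104 + 1·216 + 127·96 + 113·160 + 219·7 = 237
a_6 = 167·237 + 1·104 + 127·216 + 113·96 + 219·160 = 107
a_7 = 167·107 + 1·237 + 127·104 + 113·216 + 219·96 = 202
a_8 = 167·202 + 1·107 + 127·237 + 113·104 + 219·216 = 116
a_9 = 167·116 + 1·202 + 127·107 + 113·237 + 219·104 = 32
a_10 = 167·32 + 1·116 + 127·202 + 113·107 + 219·237 = 132
Continuing the recurrence:
  a_11 = 123;  a_12 = 163;  a_13 = 168;  a_14 = 228;  a_15 = 120;  a_16 = 176
  a_17 = 253;  a_18 = 159;  a_19 = 10;  a_20 = 0;  a_21 = 40;  a_22 = 172
  a_23 = 203;  a_24 = 127;  a_25 = 160;  a_26 = 184;  a_27 = 104;  a_28 = 168
  a_29 = 141;  a_30 = 83;  a_31 = 90;  a_32 = 28;  a_33 = 192;  a_34 = 68
  a_35 = 187;  a_36 = 219;  a_37 = 8;  a_38 = 28;  a_39 = 168;  a_40 = 80
  a_41 = 157;  a_42 = 71;  a_43 = 186;  a_44 = 136;  a_45 = 104;  a_46 = 76
  a_47 = 75;  a_48 = 247;  a_49 = 96;  a_50 = 80;  a_51 = 56;  a_52 = 168
  a_53 = 45;  a_54 = 59;  a_55 = 42;  a_56 = 4;  a_57 = 160;  a_58 = 196
  a_59 = 123;  a_60 = 19;  a_61 = 40;  a_62 = 148;  a_63 = 24;  a_64 = 176
  a_65 = 61;  a_66 = 239;  a_67 = 170;  a_68 = 80;  a_69 = 232;  a_70 = 172
  a_71 = 75;  a_72 = 111;  a_73 = 224;  a_74 = 40;  a_75 = 72;  a_76 = 104
  a_77 = 205;  a_78 = 35;  a_79 = 58;  a_80 = 44;  a_81 = 192;  a_82 = 4
  a_83 = 187;  a_84 = 75;  a_85 = 8;  a_86 = 76;  a_87 = 200;  a_88 = 208
  a_89 = 221;  a_90 = 151;  a_91 = 218;  a_92 = 88;  a_93 = 168;  a_94 = 204
  a_95 = 203;  a_96 = 231;  a_97 = 32;  a_98 = 64;  a_99 = 152;  a_100 = 232
  a_101 = 109;  a_102 = 11;  a_103 = 138;  a_104 = 148;  a_105 = 32;  a_106 = 4
  a_107 = 123;  a_108 = 131;  a_109 = 168;  a_110 = 68;  a_111 = 184;  a_112 = 176
  a_113 = 125;  a_114 = 63;  a_115 = 74;  a_116 = 160;  a_117 = 168;  a_118 = 172
  a_119 = 203;  a_120 = 95;  a_121 = 32;  a_122 = 152;  a_123 = 40;  a_124 = 40
  a_125 = 13;  a_126 = 243;  a_127 = 26;  a_128 = 60;  a_129 = 192;  a_130 = 196
  a_131 = 187;  a_132 = 187;  a_133 = 8;  a_134 = 124;  a_135 = 232;  a_136 = 80
  a_137 = 29;  a_138 = 231;  a_139 = 250;  a_140 = 40;  a_141 = 232;  a_142 = 76
  a_143 = 75;  a_144 = 215;  a_145 = 224;  a_146 = 48;  a_147 = 248;  a_148 = 40
  a_149 = 173;  a_150 = 219;  a_151 = 234;  a_152 = 36;  a_153 = 160;  a_154 = 68
  a_155 = 123;  a_156 = 243;  a_157 = 40;  a_158 = 244;  a_159 = 88;  a_160 = 176
  a_161 = 189;  a_162 = 143;  a_163 = 234;  a_164 = 240;  a_165 = 104;  a_166 = 172
  a_167 = 75;  a_168 = 79;  a_169 = 96;  a_170 = 8;  a_171 = 8;  a_172 = 232
  a_173 = 77;  a_174 = 195;  a_175 = 250;  a_176 = 76;  a_177 = 192;  a_178 = 132
  a_179 = 187;  a_180 = 43;  a_181 = 8;  a_182 = 172;  a_183 = 8;  a_184 = 208
  a_185 = 93;  a_186 = 55;  a_187 = 26;  a_188 = 248;  a_189 = 40;  a_190 = 204
  a_191 = 203;  a_192 = 199;  a_193 = 160;  a_194 = 32;  a_195 = 88;  a_196 = 104
  a_197 = 237;  a_198 = 171;  a_199 = 74;  a_200 = 180;  a_201 = 32;  a_202 = 132
  a_203 = 123;  a_204 = 99;  a_205 = 168;  a_206 = 164;  a_207 = 248;  a_208 = 176
  a_209 = 253;  a_210 = 223;  a_211 = 138;  a_212 = 64;  a_213 = 40;  a_214 = 172
  a_215 = 203;  a_216 = 63;  a_217 = 160;  a_218 = 120;  a_219 = 232;  a_220 = 168
  a_221 = 141;  a_222 = 147;  a_223 = 218;  a_224 = 92;  a_225 = 192;  a_226 = 68
  a_227 = 187;  a_228 = 155;  a_229 = 8;  a_230 = 220;  a_231 = 40;  a_232 = 80
  a_233 = 157;  a_234 = 135;  a_235 = 58;  a_236 = 200;  a_237 = 104;  a_238 = 76
  a_239 = 75;  a_240 = 183;  a_241 = 96;  a_242 = 16;  a_243 = 184;  a_244 = 168
  a_245 = 45
a_246 = 167·45 + 1·168 + 127·184 + 113·16 + 219·96 = 123
a_247 = 167·123 + 1·45 + 127·168 + 113·184 + 219·16 = 170

170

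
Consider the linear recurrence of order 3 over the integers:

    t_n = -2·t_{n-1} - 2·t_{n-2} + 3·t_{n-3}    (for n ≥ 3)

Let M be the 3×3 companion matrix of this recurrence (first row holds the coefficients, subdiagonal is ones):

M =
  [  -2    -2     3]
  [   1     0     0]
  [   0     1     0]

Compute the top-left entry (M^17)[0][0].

(M^17)[0][0] is the top entry after applying M 17 times to the unit state (1, 0, 0). Equivalently it is h_{19} for the auxiliary sequence (h_n) obeying the same recurrence with h_2 = 1 and h_i = 0 for 0 ≤ i < 2:
h_3 = -2·1 + -2·0 + 3·0 = -2
h_4 = -2·-2 + -2·1 + 3·0 = 2
h_5 = -2·2 + -2·-2 + 3·1 = 3
h_6 = -2·3 + -2·2 + 3·-2 = -16
h_7 = -2·-16 + -2·3 + 3·2 = 32
h_8 = -2·32 + -2·-16 + 3·3 = -23
h_9 = -2·-23 + -2·32 + 3·-16 = -66
h_10 = -2·-66 + -2·-23 + 3·32 = 274
h_11 = -2·274 + -2·-66 + 3·-23 = -485
h_12 = -2·-485 + -2·274 + 3·-66 = 224
h_13 = -2·224 + -2·-485 + 3·274 = 1344
h_14 = -2·1344 + -2·224 + 3·-485 = -4591
h_15 = -2·-4591 + -2·1344 + 3·224 = 7166
h_16 = -2·7166 + -2·-4591 + 3·1344 = -1118
h_17 = -2·-1118 + -2·7166 + 3·-4591 = -25869
h_18 = -2·-25869 + -2·-1118 + 3·7166 = 75472
h_19 = -2·75472 + -2·-25869 + 3·-1118 = -102560

-102560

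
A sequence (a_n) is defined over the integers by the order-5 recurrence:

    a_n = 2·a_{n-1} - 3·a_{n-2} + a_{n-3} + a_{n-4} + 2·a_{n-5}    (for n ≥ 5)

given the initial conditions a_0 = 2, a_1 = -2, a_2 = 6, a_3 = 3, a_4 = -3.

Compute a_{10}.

a_5 = 2·-3 + -3·3 + 1·6 + 1·-2 + 2·2 = -7
a_6 = 2·-7 + -3·-3 + 1·3 + 1·6 + 2·-2 = 0
a_7 = 2·0 + -3·-7 + 1·-3 + 1·3 + 2·6 = 33
a_8 = 2·33 + -3·0 + 1·-7 + 1·-3 + 2·3 = 62
a_9 = 2·62 + -3·33 + 1·0 + 1·-7 + 2·-3 = 12
a_10 = 2·12 + -3·62 + 1·33 + 1·0 + 2·-7 = -143

-143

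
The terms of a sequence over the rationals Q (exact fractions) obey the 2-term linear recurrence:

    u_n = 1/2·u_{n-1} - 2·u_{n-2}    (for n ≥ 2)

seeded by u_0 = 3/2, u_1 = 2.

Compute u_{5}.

u_2 = 1/2·2 + -2·3/2 = -2
u_3 = 1/2·-2 + -2·2 = -5
u_4 = 1/2·-5 + -2·-2 = 3/2
u_5 = 1/2·3/2 + -2·-5 = 43/4

43/4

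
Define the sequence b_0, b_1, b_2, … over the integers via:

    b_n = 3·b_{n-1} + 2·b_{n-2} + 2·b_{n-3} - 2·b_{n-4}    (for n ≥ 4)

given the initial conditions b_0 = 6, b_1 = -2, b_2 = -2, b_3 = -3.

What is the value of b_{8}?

-4571

b_4 = 3·-3 + 2·-2 + 2·-2 + -2·6 = -29
b_5 = 3·-29 + 2·-3 + 2·-2 + -2·-2 = -93
b_6 = 3·-93 + 2·-29 + 2·-3 + -2·-2 = -339
b_7 = 3·-339 + 2·-93 + 2·-29 + -2·-3 = -1255
b_8 = 3·-1255 + 2·-339 + 2·-93 + -2·-29 = -4571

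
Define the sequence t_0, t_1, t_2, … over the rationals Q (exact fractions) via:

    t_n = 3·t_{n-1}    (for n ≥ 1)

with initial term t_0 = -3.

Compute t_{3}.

t_1 = 3·-3 = -9
t_2 = 3·-9 = -27
t_3 = 3·-27 = -81

-81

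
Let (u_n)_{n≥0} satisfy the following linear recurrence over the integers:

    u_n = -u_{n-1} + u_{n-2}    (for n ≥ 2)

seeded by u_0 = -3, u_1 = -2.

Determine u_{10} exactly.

8

u_2 = -1·-2 + 1·-3 = -1
u_3 = -1·-1 + 1·-2 = -1
u_4 = -1·-1 + 1·-1 = 0
u_5 = -1·0 + 1·-1 = -1
u_6 = -1·-1 + 1·0 = 1
u_7 = -1·1 + 1·-1 = -2
u_8 = -1·-2 + 1·1 = 3
u_9 = -1·3 + 1·-2 = -5
u_10 = -1·-5 + 1·3 = 8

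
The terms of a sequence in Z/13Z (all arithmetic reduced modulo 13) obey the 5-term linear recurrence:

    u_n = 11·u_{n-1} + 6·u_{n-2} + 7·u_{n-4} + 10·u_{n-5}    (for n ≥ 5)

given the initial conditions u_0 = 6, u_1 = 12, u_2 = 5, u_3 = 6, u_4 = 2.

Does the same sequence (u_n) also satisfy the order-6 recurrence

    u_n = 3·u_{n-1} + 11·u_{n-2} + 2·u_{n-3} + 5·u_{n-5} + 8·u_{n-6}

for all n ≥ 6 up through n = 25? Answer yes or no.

Terms u_0..u_25: 6, 12, 5, 6, 2, 7, 10, 10, 10, 5, 8, 2, 6, 5, 2, 3, 3, 3, 11, 11, 4, 5, 4, 1, 4, 8
n=6: candidate gives 7, actual u_6 = 10 ✗

no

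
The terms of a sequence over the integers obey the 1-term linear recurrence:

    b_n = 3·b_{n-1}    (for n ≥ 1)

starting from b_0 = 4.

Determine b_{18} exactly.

b_1 = 3·4 = 12
b_2 = 3·12 = 36
b_3 = 3·36 = 108
b_4 = 3·108 = 324
b_5 = 3·324 = 972
b_6 = 3·972 = 2916
b_7 = 3·2916 = 8748
b_8 = 3·8748 = 26244
b_9 = 3·26244 = 78732
b_10 = 3·78732 = 236196
b_11 = 3·236196 = 708588
b_12 = 3·708588 = 2125764
b_13 = 3·2125764 = 6377292
b_14 = 3·6377292 = 19131876
b_15 = 3·19131876 = 57395628
b_16 = 3·57395628 = 172186884
b_17 = 3·172186884 = 516560652
b_18 = 3·516560652 = 1549681956

1549681956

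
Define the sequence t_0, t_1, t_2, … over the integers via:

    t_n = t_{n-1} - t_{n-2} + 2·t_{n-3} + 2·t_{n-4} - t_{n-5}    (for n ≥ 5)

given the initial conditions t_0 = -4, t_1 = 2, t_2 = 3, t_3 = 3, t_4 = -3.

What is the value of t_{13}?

279

t_5 = 1·-3 + -1·3 + 2·3 + 2·2 + -1·-4 = 8
t_6 = 1·8 + -1·-3 + 2·3 + 2·3 + -1·2 = 21
t_7 = 1·21 + -1·8 + 2·-3 + 2·3 + -1·3 = 10
t_8 = 1·10 + -1·21 + 2·8 + 2·-3 + -1·3 = -4
t_9 = 1·-4 + -1·10 + 2·21 + 2·8 + -1·-3 = 47
t_10 = 1·47 + -1·-4 + 2·10 + 2·21 + -1·8 = 105
t_11 = 1·105 + -1·47 + 2·-4 + 2·10 + -1·21 = 49
t_12 = 1·49 + -1·105 + 2·47 + 2·-4 + -1·10 = 20
t_13 = 1·20 + -1·49 + 2·105 + 2·47 + -1·-4 = 279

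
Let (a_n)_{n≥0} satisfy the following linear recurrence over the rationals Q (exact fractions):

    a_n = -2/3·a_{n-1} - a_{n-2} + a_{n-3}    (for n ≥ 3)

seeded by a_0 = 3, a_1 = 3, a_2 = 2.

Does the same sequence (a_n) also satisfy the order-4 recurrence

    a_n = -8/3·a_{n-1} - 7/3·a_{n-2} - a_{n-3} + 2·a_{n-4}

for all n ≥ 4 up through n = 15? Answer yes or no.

Terms a_0..a_15: 3, 3, 2, -4/3, 17/9, 56/27, -373/81, 701/243, 3467/729, -23314/2187, 34352/6561, 234731/19683, -1408108/59049, 1631141/177147, 15748427/531441, -84196039/1594323
n=4: candidate gives 17/9, actual a_4 = 17/9 ✓
n=5: candidate gives 56/27, actual a_5 = 56/27 ✓
n=6: candidate gives -373/81, actual a_6 = -373/81 ✓
n=7: candidate gives 701/243, actual a_7 = 701/243 ✓
n=8: candidate gives 3467/729, actual a_8 = 3467/729 ✓
n=9: candidate gives -23314/2187, actual a_9 = -23314/2187 ✓
n=10: candidate gives 34352/6561, actual a_10 = 34352/6561 ✓
n=11: candidate gives 234731/19683, actual a_11 = 234731/19683 ✓
n=12: candidate gives -1408108/59049, actual a_12 = -1408108/59049 ✓
n=13: candidate gives 1631141/177147, actual a_13 = 1631141/177147 ✓
n=14: candidate gives 15748427/531441, actual a_14 = 15748427/531441 ✓
n=15: candidate gives -84196039/1594323, actual a_15 = -84196039/1594323 ✓

yes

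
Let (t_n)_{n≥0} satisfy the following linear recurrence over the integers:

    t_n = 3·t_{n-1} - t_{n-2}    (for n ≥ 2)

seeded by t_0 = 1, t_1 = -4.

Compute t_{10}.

-29644

t_2 = 3·-4 + -1·1 = -13
t_3 = 3·-13 + -1·-4 = -35
t_4 = 3·-35 + -1·-13 = -92
t_5 = 3·-92 + -1·-35 = -241
t_6 = 3·-241 + -1·-92 = -631
t_7 = 3·-631 + -1·-241 = -1652
t_8 = 3·-1652 + -1·-631 = -4325
t_9 = 3·-4325 + -1·-1652 = -11323
t_10 = 3·-11323 + -1·-4325 = -29644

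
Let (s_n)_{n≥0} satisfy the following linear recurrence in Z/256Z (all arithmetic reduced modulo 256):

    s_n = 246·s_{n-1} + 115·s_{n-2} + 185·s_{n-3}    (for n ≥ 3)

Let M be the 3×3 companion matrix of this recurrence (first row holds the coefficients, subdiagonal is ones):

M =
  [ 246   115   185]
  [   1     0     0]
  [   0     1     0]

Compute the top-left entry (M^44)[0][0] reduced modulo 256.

(M^44)[0][0] is the top entry after applying M 44 times to the unit state (1, 0, 0). Equivalently it is h_{46} for the auxiliary sequence (h_n) obeying the same recurrence with h_2 = 1 and h_i = 0 for 0 ≤ i < 2:
h_3 = 246·1 + 115·0 + 185·0 = 246
h_4 = 246·246 + 115·1 + 185·0 = 215
h_5 = 246·215 + 115·246 + 185·1 = 213
h_6 = 246·213 + 115·215 + 185·246 = 9
h_7 = 246·9 + 115·213 + 185·215 = 180
h_8 = 246·180 + 115·9 + 185·213 = 240
h_9 = 246·240 + 115·180 + 185·9 = 253
h_10 = 246·253 + 115·240 + 185·180 = 2
h_11 = 246·2 + 115·253 + 185·240 = 3
h_12 = 246·3 + 115·2 + 185·253 = 157
h_13 = 246·157 + 115·3 + 185·2 = 169
h_14 = 246·169 + 115·157 + 185·3 = 24
h_15 = 246·24 + 115·169 + 185·157 = 112
h_16 = 246·112 + 115·24 + 185·169 = 137
h_17 = 246·137 + 115·112 + 185·24 = 78
h_18 = 246·78 + 115·137 + 185·112 = 111
h_19 = 246·111 + 115·78 + 185·137 = 181
h_20 = 246·181 + 115·111 + 185·78 = 41
h_21 = 246·41 + 115·181 + 185·111 = 236
h_22 = 246·236 + 115·41 + 185·181 = 0
h_23 = 246·0 + 115·236 + 185·41 = 165
h_24 = 246·165 + 115·0 + 185·236 = 26
h_25 = 246·26 + 115·165 + 185·0 = 27
h_26 = 246·27 + 115·26 + 185·165 = 221
h_27 = 246·221 + 115·27 + 185·26 = 73
h_28 = 246·73 + 115·221 + 185·27 = 240
h_29 = 246·240 + 115·73 + 185·221 = 32
h_30 = 246·32 + 115·240 + 185·73 = 81
h_31 = 246·81 + 115·32 + 185·240 = 166
h_32 = 246·166 + 115·81 + 185·32 = 7
h_33 = 246·7 + 115·166 + 185·81 = 213
h_34 = 246·213 + 115·7 + 185·166 = 201
h_35 = 246·201 + 115·213 + 185·7 = 228
h_36 = 246·228 + 115·201 + 185·213 = 80
h_37 = 246·80 + 115·228 + 185·201 = 141
h_38 = 246·141 + 115·80 + 185·228 = 50
h_39 = 246·50 + 115·141 + 185·80 = 51
h_40 = 246·51 + 115·50 + 185·141 = 93
h_41 = 246·93 + 115·51 + 185·50 = 105
h_42 = 246·105 + 115·93 + 185·51 = 136
h_43 = 246·136 + 115·105 + 185·93 = 16
h_44 = 246·16 + 115·136 + 185·105 = 89
h_45 = 246·89 + 115·16 + 185·136 = 254
h_46 = 246·254 + 115·89 + 185·16 = 159

159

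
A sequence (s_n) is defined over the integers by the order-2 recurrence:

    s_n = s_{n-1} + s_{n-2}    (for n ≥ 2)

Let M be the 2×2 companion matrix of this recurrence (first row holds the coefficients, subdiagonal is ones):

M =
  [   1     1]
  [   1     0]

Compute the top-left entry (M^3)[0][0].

(M^3)[0][0] is the top entry after applying M 3 times to the unit state (1, 0). Equivalently it is h_{4} for the auxiliary sequence (h_n) obeying the same recurrence with h_1 = 1 and h_i = 0 for 0 ≤ i < 1:
h_2 = 1·1 + 1·0 = 1
h_3 = 1·1 + 1·1 = 2
h_4 = 1·2 + 1·1 = 3

3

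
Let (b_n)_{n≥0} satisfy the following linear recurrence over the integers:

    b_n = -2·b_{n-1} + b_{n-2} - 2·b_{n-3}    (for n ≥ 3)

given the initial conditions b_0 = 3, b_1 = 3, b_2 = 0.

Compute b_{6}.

b_3 = -2·0 + 1·3 + -2·3 = -3
b_4 = -2·-3 + 1·0 + -2·3 = 0
b_5 = -2·0 + 1·-3 + -2·0 = -3
b_6 = -2·-3 + 1·0 + -2·-3 = 12

12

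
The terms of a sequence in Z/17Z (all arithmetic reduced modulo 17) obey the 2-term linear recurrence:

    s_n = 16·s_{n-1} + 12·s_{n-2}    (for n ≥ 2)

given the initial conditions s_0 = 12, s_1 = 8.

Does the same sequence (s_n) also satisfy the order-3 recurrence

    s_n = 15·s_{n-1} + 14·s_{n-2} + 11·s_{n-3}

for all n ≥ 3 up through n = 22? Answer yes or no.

Terms s_0..s_22: 12, 8, 0, 11, 6, 7, 14, 2, 13, 11, 9, 4, 2, 12, 12, 13, 12, 8, 0, 11, 6, 7, 14
n=3: candidate gives 6, actual s_3 = 11 ✗

no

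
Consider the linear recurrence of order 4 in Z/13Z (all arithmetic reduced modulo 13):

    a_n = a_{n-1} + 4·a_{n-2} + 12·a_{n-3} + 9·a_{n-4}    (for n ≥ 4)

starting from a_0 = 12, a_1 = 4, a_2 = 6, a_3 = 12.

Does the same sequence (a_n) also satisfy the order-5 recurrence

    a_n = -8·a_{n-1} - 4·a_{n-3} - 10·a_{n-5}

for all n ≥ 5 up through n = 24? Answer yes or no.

yes

Terms a_0..a_24: 12, 4, 6, 12, 10, 10, 1, 9, 2, 10, 5, 7, 9, 5, 1, 10, 12, 5, 0, 7, 6, 1, 5, 1, 9
n=5: candidate gives 10, actual a_5 = 10 ✓
n=6: candidate gives 1, actual a_6 = 1 ✓
n=7: candidate gives 9, actual a_7 = 9 ✓
n=8: candidate gives 2, actual a_8 = 2 ✓
n=9: candidate gives 10, actual a_9 = 10 ✓
n=10: candidate gives 5, actual a_10 = 5 ✓
n=11: candidate gives 7, actual a_11 = 7 ✓
n=12: candidate gives 9, actual a_12 = 9 ✓
n=13: candidate gives 5, actual a_13 = 5 ✓
n=14: candidate gives 1, actual a_14 = 1 ✓
n=15: candidate gives 10, actual a_15 = 10 ✓
n=16: candidate gives 12, actual a_16 = 12 ✓
n=17: candidate gives 5, actual a_17 = 5 ✓
n=18: candidate gives 0, actual a_18 = 0 ✓
n=19: candidate gives 7, actual a_19 = 7 ✓
n=20: candidate gives 6, actual a_20 = 6 ✓
n=21: candidate gives 1, actual a_21 = 1 ✓
n=22: candidate gives 5, actual a_22 = 5 ✓
n=23: candidate gives 1, actual a_23 = 1 ✓
n=24: candidate gives 9, actual a_24 = 9 ✓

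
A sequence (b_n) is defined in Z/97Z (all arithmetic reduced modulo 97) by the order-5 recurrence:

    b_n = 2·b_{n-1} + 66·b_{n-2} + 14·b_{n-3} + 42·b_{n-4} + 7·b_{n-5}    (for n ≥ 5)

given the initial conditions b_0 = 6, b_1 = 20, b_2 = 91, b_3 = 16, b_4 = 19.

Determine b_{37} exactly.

b_5 = 2·19 + 66·16 + 14·91 + 42·20 + 7·6 = 49
b_6 = 2·49 + 66·19 + 14·16 + 42·91 + 7·20 = 9
b_7 = 2·9 + 66·49 + 14·19 + 42·16 + 7·91 = 74
b_8 = 2·74 + 66·9 + 14·49 + 42·19 + 7·16 = 10
b_9 = 2·10 + 66·74 + 14·9 + 42·49 + 7·19 = 43
b_10 = 2·43 + 66·10 + 14·74 + 42·9 + 7·49 = 78
b_11 = 2·78 + 66·43 + 14·10 + 42·74 + 7·9 = 0
b_12 = 2·0 + 66·78 + 14·43 + 42·10 + 7·74 = 92
b_13 = 2·92 + 66·0 + 14·78 + 42·43 + 7·10 = 48
b_14 = 2·48 + 66·92 + 14·0 + 42·78 + 7·43 = 45
b_15 = 2·45 + 66·48 + 14·92 + 42·0 + 7·78 = 48
b_16 = 2·48 + 66·45 + 14·48 + 42·92 + 7·0 = 36
b_17 = 2·36 + 66·48 + 14·45 + 42·48 + 7·92 = 31
b_18 = 2·31 + 66·36 + 14·48 + 42·45 + 7·48 = 1
b_19 = 2·1 + 66·31 + 14·36 + 42·48 + 7·45 = 33
b_20 = 2·33 + 66·1 + 14·31 + 42·36 + 7·48 = 86
b_21 = 2·86 + 66·33 + 14·1 + 42·31 + 7·36 = 38
b_22 = 2·38 + 66·86 + 14·33 + 42·1 + 7·31 = 71
b_23 = 2·71 + 66·38 + 14·86 + 42·33 + 7·1 = 9
b_24 = 2·9 + 66·71 + 14·38 + 42·86 + 7·33 = 58
b_25 = 2·58 + 66·9 + 14·71 + 42·38 + 7·86 = 22
b_26 = 2·22 + 66·58 + 14·9 + 42·71 + 7·38 = 68
b_27 = 2·68 + 66·22 + 14·58 + 42·9 + 7·71 = 74
b_28 = 2·74 + 66·68 + 14·22 + 42·58 + 7·9 = 71
b_29 = 2·71 + 66·74 + 14·68 + 42·22 + 7·58 = 33
b_30 = 2·33 + 66·71 + 14·74 + 42·68 + 7·22 = 68
b_31 = 2·68 + 66·33 + 14·71 + 42·74 + 7·68 = 5
b_32 = 2·5 + 66·68 + 14·33 + 42·71 + 7·74 = 21
b_33 = 2·21 + 66·5 + 14·68 + 42·33 + 7·71 = 6
b_34 = 2·6 + 66·21 + 14·5 + 42·68 + 7·33 = 93
b_35 = 2·93 + 66·6 + 14·21 + 42·5 + 7·68 = 10
b_36 = 2·10 + 66·93 + 14·6 + 42·21 + 7·5 = 78
b_37 = 2·78 + 66·10 + 14·93 + 42·6 + 7·21 = 92

92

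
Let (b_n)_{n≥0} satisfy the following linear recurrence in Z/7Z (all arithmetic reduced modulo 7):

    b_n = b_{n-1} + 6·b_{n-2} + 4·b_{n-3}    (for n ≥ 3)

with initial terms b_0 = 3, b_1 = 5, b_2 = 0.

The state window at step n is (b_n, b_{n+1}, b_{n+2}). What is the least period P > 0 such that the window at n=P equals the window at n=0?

n=0: window = (3, 5, 0)
n=1: window = (5, 0, 0)
n=2: window = (0, 0, 6)
n=3: window = (0, 6, 6)
n=4: window = (6, 6, 0)
n=5: window = (6, 0, 4)
n=6: window = (0, 4, 0)
n=7: window = (4, 0, 3)
n=8: window = (0, 3, 5)
n=9: window = (3, 5, 2)
n=10: window = (5, 2, 2)
n=11: window = (2, 2, 6)
n=12: window = (2, 6, 5)
n=13: window = (6, 5, 0)
n=14: window = (5, 0, 5)
n=15: window = (0, 5, 4)
n=16: window = (5, 4, 6)
n=17: window = (4, 6, 1)
n=18: window = (6, 1, 4)
n=19: window = (1, 4, 6)
n=20: window = (4, 6, 6)
n=21: window = (6, 6, 2)
n=22: window = (6, 2, 6)
n=23: window = (2, 6, 0)
n=24: window = (6, 0, 2)
n=25: window = (0, 2, 5)
n=26: window = (2, 5, 3)
n=27: window = (5, 3, 6)
n=28: window = (3, 6, 2)
n=29: window = (6, 2, 1)
n=30: window = (2, 1, 2)
n=31: window = (1, 2, 2)
n=32: window = (2, 2, 4)
n=33: window = (2, 4, 3)
n=34: window = (4, 3, 0)
n=35: window = (3, 0, 6)
n=36: window = (0, 6, 4)
n=37: window = (6, 4, 5)
n=38: window = (4, 5, 4)
n=39: window = (5, 4, 1)
n=40: window = (4, 1, 3)
…
n=46: window = (3, 3, 3)
n=47: window = (3, 3, 5)
n=48: window = (3, 5, 0)
window at n=48 equals window at n=0 → period = 48

48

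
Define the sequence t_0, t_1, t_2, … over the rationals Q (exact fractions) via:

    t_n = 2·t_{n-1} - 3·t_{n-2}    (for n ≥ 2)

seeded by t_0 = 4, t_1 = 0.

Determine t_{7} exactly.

t_2 = 2·0 + -3·4 = -12
t_3 = 2·-12 + -3·0 = -24
t_4 = 2·-24 + -3·-12 = -12
t_5 = 2·-12 + -3·-24 = 48
t_6 = 2·48 + -3·-12 = 132
t_7 = 2·132 + -3·48 = 120

120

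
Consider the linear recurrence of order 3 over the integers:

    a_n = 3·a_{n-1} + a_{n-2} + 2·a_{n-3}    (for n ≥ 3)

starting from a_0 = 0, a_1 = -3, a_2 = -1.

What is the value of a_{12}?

-488950

a_3 = 3·-1 + 1·-3 + 2·0 = -6
a_4 = 3·-6 + 1·-1 + 2·-3 = -25
a_5 = 3·-25 + 1·-6 + 2·-1 = -83
a_6 = 3·-83 + 1·-25 + 2·-6 = -286
a_7 = 3·-286 + 1·-83 + 2·-25 = -991
a_8 = 3·-991 + 1·-286 + 2·-83 = -3425
a_9 = 3·-3425 + 1·-991 + 2·-286 = -11838
a_10 = 3·-11838 + 1·-3425 + 2·-991 = -40921
a_11 = 3·-40921 + 1·-11838 + 2·-3425 = -141451
a_12 = 3·-141451 + 1·-40921 + 2·-11838 = -488950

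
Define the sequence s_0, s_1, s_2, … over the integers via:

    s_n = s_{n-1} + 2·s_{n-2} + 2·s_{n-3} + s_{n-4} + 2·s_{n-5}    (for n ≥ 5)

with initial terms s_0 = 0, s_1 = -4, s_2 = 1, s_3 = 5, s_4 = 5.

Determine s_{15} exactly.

s_5 = 1·5 + 2·5 + 2·1 + 1·-4 + 2·0 = 13
s_6 = 1·13 + 2·5 + 2·5 + 1·1 + 2·-4 = 26
s_7 = 1·26 + 2·13 + 2·5 + 1·5 + 2·1 = 69
s_8 = 1·69 + 2·26 + 2·13 + 1·5 + 2·5 = 162
s_9 = 1·162 + 2·69 + 2·26 + 1·13 + 2·5 = 375
s_10 = 1·375 + 2·162 + 2·69 + 1·26 + 2·13 = 889
s_11 = 1·889 + 2·375 + 2·162 + 1·69 + 2·26 = 2084
s_12 = 1·2084 + 2·889 + 2·375 + 1·162 + 2·69 = 4912
s_13 = 1·4912 + 2·2084 + 2·889 + 1·375 + 2·162 = 11557
s_14 = 1·11557 + 2·4912 + 2·2084 + 1·889 + 2·375 = 27188
s_15 = 1·27188 + 2·11557 + 2·4912 + 1·2084 + 2·889 = 63988

63988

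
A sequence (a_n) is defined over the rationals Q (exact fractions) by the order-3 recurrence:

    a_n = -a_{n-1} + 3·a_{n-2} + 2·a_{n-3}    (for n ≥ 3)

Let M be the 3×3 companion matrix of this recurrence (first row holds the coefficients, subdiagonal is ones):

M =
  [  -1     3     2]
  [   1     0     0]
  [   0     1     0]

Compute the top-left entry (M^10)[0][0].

859

(M^10)[0][0] is the top entry after applying M 10 times to the unit state (1, 0, 0). Equivalently it is h_{12} for the auxiliary sequence (h_n) obeying the same recurrence with h_2 = 1 and h_i = 0 for 0 ≤ i < 2:
h_3 = -1·1 + 3·0 + 2·0 = -1
h_4 = -1·-1 + 3·1 + 2·0 = 4
h_5 = -1·4 + 3·-1 + 2·1 = -5
h_6 = -1·-5 + 3·4 + 2·-1 = 15
h_7 = -1·15 + 3·-5 + 2·4 = -22
h_8 = -1·-22 + 3·15 + 2·-5 = 57
h_9 = -1·57 + 3·-22 + 2·15 = -93
h_10 = -1·-93 + 3·57 + 2·-22 = 220
h_11 = -1·220 + 3·-93 + 2·57 = -385
h_12 = -1·-385 + 3·220 + 2·-93 = 859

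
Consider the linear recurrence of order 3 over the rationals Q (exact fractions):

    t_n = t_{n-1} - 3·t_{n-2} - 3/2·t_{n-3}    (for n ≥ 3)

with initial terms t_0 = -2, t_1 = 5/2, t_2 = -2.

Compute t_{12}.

t_3 = 1·-2 + -3·5/2 + -3/2·-2 = -13/2
t_4 = 1·-13/2 + -3·-2 + -3/2·5/2 = -17/4
t_5 = 1·-17/4 + -3·-13/2 + -3/2·-2 = 73/4
t_6 = 1·73/4 + -3·-17/4 + -3/2·-13/2 = 163/4
t_7 = 1·163/4 + -3·73/4 + -3/2·-17/4 = -61/8
t_8 = 1·-61/8 + -3·163/4 + -3/2·73/4 = -629/4
t_9 = 1·-629/4 + -3·-61/8 + -3/2·163/4 = -391/2
t_10 = 1·-391/2 + -3·-629/4 + -3/2·-61/8 = 4603/16
t_11 = 1·4603/16 + -3·-391/2 + -3/2·-629/4 = 17761/16
t_12 = 1·17761/16 + -3·4603/16 + -3/2·-391/2 = 2161/4

2161/4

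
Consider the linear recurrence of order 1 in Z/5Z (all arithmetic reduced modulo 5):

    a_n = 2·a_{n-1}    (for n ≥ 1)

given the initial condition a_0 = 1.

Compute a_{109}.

a_1 = 2·1 = 2
a_2 = 2·2 = 4
a_3 = 2·4 = 3
a_4 = 2·3 = 1
(a_4) = (1) = (a_0), so the sequence has period 4.
109 ≡ 1 (mod 4), hence a_109 = a_1 = 2.

2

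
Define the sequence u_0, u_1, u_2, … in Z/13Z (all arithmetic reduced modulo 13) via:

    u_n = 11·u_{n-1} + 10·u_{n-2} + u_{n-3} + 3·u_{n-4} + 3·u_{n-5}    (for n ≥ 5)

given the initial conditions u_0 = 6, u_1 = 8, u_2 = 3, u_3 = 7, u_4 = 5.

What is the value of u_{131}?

4

u_5 = 11·5 + 10·7 + 1·3 + 3·8 + 3·6 = 1
u_6 = 11·1 + 10·5 + 1·7 + 3·3 + 3·8 = 10
u_7 = 11·10 + 10·1 + 1·5 + 3·7 + 3·3 = 12
u_8 = 11·12 + 10·10 + 1·1 + 3·5 + 3·7 = 9
u_9 = 11·9 + 10·12 + 1·10 + 3·1 + 3·5 = 0
u_10 = 11·0 + 10·9 + 1·12 + 3·10 + 3·1 = 5
Continuing the recurrence:
  u_11 = 0;  u_12 = 9;  u_13 = 1;  u_14 = 12;  u_15 = 10;  u_16 = 11
  u_17 = 3;  u_18 = 10;  u_19 = 9;  u_20 = 5;  u_21 = 2;  u_22 = 3
  u_23 = 11;  u_24 = 0;  u_25 = 4;  u_26 = 5;  u_27 = 7;  u_28 = 8
  u_29 = 6;  u_30 = 11;  u_31 = 4;  u_32 = 10;  u_33 = 8;  u_34 = 9
  u_35 = 0;  u_36 = 10;  u_37 = 4;  u_38 = 0;  u_39 = 12;  u_40 = 10
  u_41 = 12;  u_42 = 9;  u_43 = 5;  u_44 = 2;  u_45 = 4;  u_46 = 2
  u_47 = 2;  u_48 = 2;  u_49 = 10;  u_50 = 7;  u_51 = 9;  u_52 = 9
  u_53 = 11;  u_54 = 11;  u_55 = 2;  u_56 = 2;  u_57 = 9;  u_58 = 5
  u_59 = 4;  u_60 = 11;  u_61 = 4;  u_62 = 5;  u_63 = 3;  u_64 = 2
  u_65 = 11;  u_66 = 2;  u_67 = 2;  u_68 = 3;  u_69 = 3;  u_70 = 0
  u_71 = 6;  u_72 = 6;  u_73 = 1;  u_74 = 8;  u_75 = 5;  u_76 = 3
  u_77 = 8;  u_78 = 7;  u_79 = 4;  u_80 = 3;  u_81 = 9;  u_82 = 9
  u_83 = 4;  u_84 = 8;  u_85 = 4;  u_86 = 0;  u_87 = 9;  u_88 = 9
  u_89 = 4;  u_90 = 12;  u_91 = 0;  u_92 = 9;  u_93 = 7;  u_94 = 7
  u_95 = 10;  u_96 = 6;  u_97 = 0;  u_98 = 8;  u_99 = 2;  u_100 = 7
  u_101 = 6;  u_102 = 6;  u_103 = 7;  u_104 = 1;  u_105 = 9;  u_106 = 9
  u_107 = 8;  u_108 = 3;  u_109 = 9;  u_110 = 9;  u_111 = 9;  u_112 = 10
  u_113 = 11;  u_114 = 11;  u_115 = 9;  u_116 = 4;  u_117 = 0;  u_118 = 11
  u_119 = 3;  u_120 = 0;  u_121 = 1;  u_122 = 8;  u_123 = 10;  u_124 = 5
  u_125 = 10;  u_126 = 2;  u_127 = 12;  u_128 = 12;  u_129 = 0
u_130 = 11·0 + 10·12 + 1·12 + 3·2 + 3·10 = 12
u_131 = 11·12 + 10·0 + 1·12 + 3·12 + 3·2 = 4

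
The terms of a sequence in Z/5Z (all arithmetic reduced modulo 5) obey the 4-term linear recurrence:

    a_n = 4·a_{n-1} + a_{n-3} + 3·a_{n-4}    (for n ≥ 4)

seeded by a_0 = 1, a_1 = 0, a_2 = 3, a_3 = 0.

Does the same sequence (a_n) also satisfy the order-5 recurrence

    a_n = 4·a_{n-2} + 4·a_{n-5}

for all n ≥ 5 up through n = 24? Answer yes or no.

Terms a_0..a_24: 1, 0, 3, 0, 3, 0, 4, 4, 0, 4, 2, 0, 4, 0, 1, 3, 4, 2, 4, 4, 0, 0, 1, 1, 4
n=5: candidate gives 4, actual a_5 = 0 ✗

no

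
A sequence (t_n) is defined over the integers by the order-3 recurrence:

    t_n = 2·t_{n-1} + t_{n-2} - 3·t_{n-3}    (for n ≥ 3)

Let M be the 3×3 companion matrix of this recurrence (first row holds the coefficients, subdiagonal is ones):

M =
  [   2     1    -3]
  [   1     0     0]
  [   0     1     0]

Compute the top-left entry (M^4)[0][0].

17

(M^4)[0][0] is the top entry after applying M 4 times to the unit state (1, 0, 0). Equivalently it is h_{6} for the auxiliary sequence (h_n) obeying the same recurrence with h_2 = 1 and h_i = 0 for 0 ≤ i < 2:
h_3 = 2·1 + 1·0 + -3·0 = 2
h_4 = 2·2 + 1·1 + -3·0 = 5
h_5 = 2·5 + 1·2 + -3·1 = 9
h_6 = 2·9 + 1·5 + -3·2 = 17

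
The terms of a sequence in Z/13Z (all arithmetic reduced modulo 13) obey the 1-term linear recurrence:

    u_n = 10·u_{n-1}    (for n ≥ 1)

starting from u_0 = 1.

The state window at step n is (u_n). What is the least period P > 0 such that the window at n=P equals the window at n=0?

6

n=0: window = (1)
n=1: window = (10)
n=2: window = (9)
n=3: window = (12)
n=4: window = (3)
n=5: window = (4)
n=6: window = (1)
window at n=6 equals window at n=0 → period = 6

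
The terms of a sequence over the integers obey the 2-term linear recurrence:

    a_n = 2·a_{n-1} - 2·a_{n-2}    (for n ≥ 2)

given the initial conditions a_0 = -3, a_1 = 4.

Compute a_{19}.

5120

a_2 = 2·4 + -2·-3 = 14
a_3 = 2·14 + -2·4 = 20
a_4 = 2·20 + -2·14 = 12
a_5 = 2·12 + -2·20 = -16
a_6 = 2·-16 + -2·12 = -56
a_7 = 2·-56 + -2·-16 = -80
a_8 = 2·-80 + -2·-56 = -48
a_9 = 2·-48 + -2·-80 = 64
a_10 = 2·64 + -2·-48 = 224
a_11 = 2·224 + -2·64 = 320
a_12 = 2·320 + -2·224 = 192
a_13 = 2·192 + -2·320 = -256
a_14 = 2·-256 + -2·192 = -896
a_15 = 2·-896 + -2·-256 = -1280
a_16 = 2·-1280 + -2·-896 = -768
a_17 = 2·-768 + -2·-1280 = 1024
a_18 = 2·1024 + -2·-768 = 3584
a_19 = 2·3584 + -2·1024 = 5120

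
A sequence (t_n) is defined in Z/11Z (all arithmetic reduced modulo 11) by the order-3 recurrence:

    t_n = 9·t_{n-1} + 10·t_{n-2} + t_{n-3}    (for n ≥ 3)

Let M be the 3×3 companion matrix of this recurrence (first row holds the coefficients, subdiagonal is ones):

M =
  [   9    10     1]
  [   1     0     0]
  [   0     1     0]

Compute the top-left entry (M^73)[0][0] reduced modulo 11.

9

(M^73)[0][0] is the top entry after applying M 73 times to the unit state (1, 0, 0). Equivalently it is h_{75} for the auxiliary sequence (h_n) obeying the same recurrence with h_2 = 1 and h_i = 0 for 0 ≤ i < 2:
h_3 = 9·1 + 10·0 + 1·0 = 9
h_4 = 9·9 + 10·1 + 1·0 = 3
h_5 = 9·3 + 10·9 + 1·1 = 8
h_6 = 9·8 + 10·3 + 1·9 = 1
h_7 = 9·1 + 10·8 + 1·3 = 4
h_8 = 9·4 + 10·1 + 1·8 = 10
h_9 = 9·10 + 10·4 + 1·1 = 10
h_10 = 9·10 + 10·10 + 1·4 = 7
h_11 = 9·7 + 10·10 + 1·10 = 8
h_12 = 9·8 + 10·7 + 1·10 = 9
h_13 = 9·9 + 10·8 + 1·7 = 3
h_14 = 9·3 + 10·9 + 1·8 = 4
h_15 = 9·4 + 10·3 + 1·9 = 9
h_16 = 9·9 + 10·4 + 1·3 = 3
h_17 = 9·3 + 10·9 + 1·4 = 0
h_18 = 9·0 + 10·3 + 1·9 = 6
h_19 = 9·6 + 10·0 + 1·3 = 2
h_20 = 9·2 + 10·6 + 1·0 = 1
h_21 = 9·1 + 10·2 + 1·6 = 2
h_22 = 9·2 + 10·1 + 1·2 = 8
h_23 = 9·8 + 10·2 + 1·1 = 5
h_24 = 9·5 + 10·8 + 1·2 = 6
h_25 = 9·6 + 10·5 + 1·8 = 2
h_26 = 9·2 + 10·6 + 1·5 = 6
h_27 = 9·6 + 10·2 + 1·6 = 3
h_28 = 9·3 + 10·6 + 1·2 = 1
h_29 = 9·1 + 10·3 + 1·6 = 1
h_30 = 9·1 + 10·1 + 1·3 = 0
h_31 = 9·0 + 10·1 + 1·1 = 0
h_32 = 9·0 + 10·0 + 1·1 = 1
(h_30, h_31, h_32) = (0, 0, 1) = (h_0, h_1, h_2), so the sequence has period 30.
75 ≡ 15 (mod 30), hence h_75 = h_15 = 9.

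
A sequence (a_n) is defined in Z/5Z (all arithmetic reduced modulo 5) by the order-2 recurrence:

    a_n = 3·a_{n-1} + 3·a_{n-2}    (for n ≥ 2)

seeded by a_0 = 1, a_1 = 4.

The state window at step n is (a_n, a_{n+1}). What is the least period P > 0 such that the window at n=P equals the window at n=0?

n=0: window = (1, 4)
n=1: window = (4, 0)
n=2: window = (0, 2)
n=3: window = (2, 1)
n=4: window = (1, 4)
window at n=4 equals window at n=0 → period = 4

4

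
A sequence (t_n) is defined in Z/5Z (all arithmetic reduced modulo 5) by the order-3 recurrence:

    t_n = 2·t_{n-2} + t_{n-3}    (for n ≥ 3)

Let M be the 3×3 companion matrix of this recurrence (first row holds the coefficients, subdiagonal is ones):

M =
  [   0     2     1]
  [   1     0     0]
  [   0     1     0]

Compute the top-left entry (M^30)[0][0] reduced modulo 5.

1

(M^30)[0][0] is the top entry after applying M 30 times to the unit state (1, 0, 0). Equivalently it is h_{32} for the auxiliary sequence (h_n) obeying the same recurrence with h_2 = 1 and h_i = 0 for 0 ≤ i < 2:
h_3 = 0·1 + 2·0 + 1·0 = 0
h_4 = 0·0 + 2·1 + 1·0 = 2
h_5 = 0·2 + 2·0 + 1·1 = 1
h_6 = 0·1 + 2·2 + 1·0 = 4
h_7 = 0·4 + 2·1 + 1·2 = 4
h_8 = 0·4 + 2·4 + 1·1 = 4
h_9 = 0·4 + 2·4 + 1·4 = 2
h_10 = 0·2 + 2·4 + 1·4 = 2
h_11 = 0·2 + 2·2 + 1·4 = 3
h_12 = 0·3 + 2·2 + 1·2 = 1
h_13 = 0·1 + 2·3 + 1·2 = 3
h_14 = 0·3 + 2·1 + 1·3 = 0
h_15 = 0·0 + 2·3 + 1·1 = 2
h_16 = 0·2 + 2·0 + 1·3 = 3
h_17 = 0·3 + 2·2 + 1·0 = 4
h_18 = 0·4 + 2·3 + 1·2 = 3
h_19 = 0·3 + 2·4 + 1·3 = 1
h_20 = 0·1 + 2·3 + 1·4 = 0
h_21 = 0·0 + 2·1 + 1·3 = 0
h_22 = 0·0 + 2·0 + 1·1 = 1
h_23 = 0·1 + 2·0 + 1·0 = 0
h_24 = 0·0 + 2·1 + 1·0 = 2
h_25 = 0·2 + 2·0 + 1·1 = 1
h_26 = 0·1 + 2·2 + 1·0 = 4
h_27 = 0·4 + 2·1 + 1·2 = 4
h_28 = 0·4 + 2·4 + 1·1 = 4
h_29 = 0·4 + 2·4 + 1·4 = 2
h_30 = 0·2 + 2·4 + 1·4 = 2
h_31 = 0·2 + 2·2 + 1·4 = 3
h_32 = 0·3 + 2·2 + 1·2 = 1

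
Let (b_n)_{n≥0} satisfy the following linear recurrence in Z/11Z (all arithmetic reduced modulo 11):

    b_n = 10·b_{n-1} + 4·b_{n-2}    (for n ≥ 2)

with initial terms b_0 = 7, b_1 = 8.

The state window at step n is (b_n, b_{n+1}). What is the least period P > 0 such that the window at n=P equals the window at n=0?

120

n=0: window = (7, 8)
n=1: window = (8, 9)
n=2: window = (9, 1)
n=3: window = (1, 2)
n=4: window = (2, 2)
n=5: window = (2, 6)
n=6: window = (6, 2)
n=7: window = (2, 0)
n=8: window = (0, 8)
n=9: window = (8, 3)
n=10: window = (3, 7)
n=11: window = (7, 5)
n=12: window = (5, 1)
n=13: window = (1, 8)
n=14: window = (8, 7)
n=15: window = (7, 3)
n=16: window = (3, 3)
n=17: window = (3, 9)
n=18: window = (9, 3)
n=19: window = (3, 0)
n=20: window = (0, 1)
n=21: window = (1, 10)
n=22: window = (10, 5)
n=23: window = (5, 2)
n=24: window = (2, 7)
n=25: window = (7, 1)
n=26: window = (1, 5)
n=27: window = (5, 10)
n=28: window = (10, 10)
n=29: window = (10, 8)
n=30: window = (8, 10)
n=31: window = (10, 0)
n=32: window = (0, 7)
n=33: window = (7, 4)
n=34: window = (4, 2)
n=35: window = (2, 3)
n=36: window = (3, 5)
n=37: window = (5, 7)
n=38: window = (7, 2)
n=39: window = (2, 4)
n=40: window = (4, 4)
…
n=118: window = (2, 1)
n=119: window = (1, 7)
n=120: window = (7, 8)
window at n=120 equals window at n=0 → period = 120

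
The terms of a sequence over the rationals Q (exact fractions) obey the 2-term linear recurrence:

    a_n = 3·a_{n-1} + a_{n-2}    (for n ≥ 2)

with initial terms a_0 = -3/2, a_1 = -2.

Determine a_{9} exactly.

a_2 = 3·-2 + 1·-3/2 = -15/2
a_3 = 3·-15/2 + 1·-2 = -49/2
a_4 = 3·-49/2 + 1·-15/2 = -81
a_5 = 3·-81 + 1·-49/2 = -535/2
a_6 = 3·-535/2 + 1·-81 = -1767/2
a_7 = 3·-1767/2 + 1·-535/2 = -2918
a_8 = 3·-2918 + 1·-1767/2 = -19275/2
a_9 = 3·-19275/2 + 1·-2918 = -63661/2

-63661/2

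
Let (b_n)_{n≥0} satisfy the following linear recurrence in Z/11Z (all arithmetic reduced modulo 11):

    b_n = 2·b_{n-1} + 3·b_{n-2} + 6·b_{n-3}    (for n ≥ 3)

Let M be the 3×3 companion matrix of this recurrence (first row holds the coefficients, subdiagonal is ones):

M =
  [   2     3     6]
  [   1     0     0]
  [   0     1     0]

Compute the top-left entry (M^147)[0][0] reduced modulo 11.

(M^147)[0][0] is the top entry after applying M 147 times to the unit state (1, 0, 0). Equivalently it is h_{149} for the auxiliary sequence (h_n) obeying the same recurrence with h_2 = 1 and h_i = 0 for 0 ≤ i < 2:
h_3 = 2·1 + 3·0 + 6·0 = 2
h_4 = 2·2 + 3·1 + 6·0 = 7
h_5 = 2·7 + 3·2 + 6·1 = 4
h_6 = 2·4 + 3·7 + 6·2 = 8
h_7 = 2·8 + 3·4 + 6·7 = 4
h_8 = 2·4 + 3·8 + 6·4 = 1
h_9 = 2·1 + 3·4 + 6·8 = 7
h_10 = 2·7 + 3·1 + 6·4 = 8
h_11 = 2·8 + 3·7 + 6·1 = 10
h_12 = 2·10 + 3·8 + 6·7 = 9
h_13 = 2·9 + 3·10 + 6·8 = 8
h_14 = 2·8 + 3·9 + 6·10 = 4
h_15 = 2·4 + 3·8 + 6·9 = 9
h_16 = 2·9 + 3·4 + 6·8 = 1
h_17 = 2·1 + 3·9 + 6·4 = 9
h_18 = 2·9 + 3·1 + 6·9 = 9
h_19 = 2·9 + 3·9 + 6·1 = 7
h_20 = 2·7 + 3·9 + 6·9 = 7
h_21 = 2·7 + 3·7 + 6·9 = 1
h_22 = 2·1 + 3·7 + 6·7 = 10
h_23 = 2·10 + 3·1 + 6·7 = 10
h_24 = 2·10 + 3·10 + 6·1 = 1
h_25 = 2·1 + 3·10 + 6·10 = 4
h_26 = 2·4 + 3·1 + 6·10 = 5
h_27 = 2·5 + 3·4 + 6·1 = 6
h_28 = 2·6 + 3·5 + 6·4 = 7
h_29 = 2·7 + 3·6 + 6·5 = 7
h_30 = 2·7 + 3·7 + 6·6 = 5
h_31 = 2·5 + 3·7 + 6·7 = 7
h_32 = 2·7 + 3·5 + 6·7 = 5
h_33 = 2·5 + 3·7 + 6·5 = 6
h_34 = 2·6 + 3·5 + 6·7 = 3
h_35 = 2·3 + 3·6 + 6·5 = 10
h_36 = 2·10 + 3·3 + 6·6 = 10
h_37 = 2·10 + 3·10 + 6·3 = 2
h_38 = 2·2 + 3·10 + 6·10 = 6
h_39 = 2·6 + 3·2 + 6·10 = 1
h_40 = 2·1 + 3·6 + 6·2 = 10
h_41 = 2·10 + 3·1 + 6·6 = 4
h_42 = 2·4 + 3·10 + 6·1 = 0
h_43 = 2·0 + 3·4 + 6·10 = 6
h_44 = 2·6 + 3·0 + 6·4 = 3
h_45 = 2·3 + 3·6 + 6·0 = 2
h_46 = 2·2 + 3·3 + 6·6 = 5
h_47 = 2·5 + 3·2 + 6·3 = 1
h_48 = 2·1 + 3·5 + 6·2 = 7
h_49 = 2·7 + 3·1 + 6·5 = 3
h_50 = 2·3 + 3·7 + 6·1 = 0
h_51 = 2·0 + 3·3 + 6·7 = 7
h_52 = 2·7 + 3·0 + 6·3 = 10
h_53 = 2·10 + 3·7 + 6·0 = 8
h_54 = 2·8 + 3·10 + 6·7 = 0
h_55 = 2·0 + 3·8 + 6·10 = 7
h_56 = 2·7 + 3·0 + 6·8 = 7
h_57 = 2·7 + 3·7 + 6·0 = 2
h_58 = 2·2 + 3·7 + 6·7 = 1
h_59 = 2·1 + 3·2 + 6·7 = 6
h_60 = 2·6 + 3·1 + 6·2 = 5
h_61 = 2·5 + 3·6 + 6·1 = 1
h_62 = 2·1 + 3·5 + 6·6 = 9
h_63 = 2·9 + 3·1 + 6·5 = 7
h_64 = 2·7 + 3·9 + 6·1 = 3
h_65 = 2·3 + 3·7 + 6·9 = 4
h_66 = 2·4 + 3·3 + 6·7 = 4
h_67 = 2·4 + 3·4 + 6·3 = 5
h_68 = 2·5 + 3·4 + 6·4 = 2
h_69 = 2·2 + 3·5 + 6·4 = 10
h_70 = 2·10 + 3·2 + 6·5 = 1
h_71 = 2·1 + 3·10 + 6·2 = 0
h_72 = 2·0 + 3·1 + 6·10 = 8
h_73 = 2·8 + 3·0 + 6·1 = 0
h_74 = 2·0 + 3·8 + 6·0 = 2
h_75 = 2·2 + 3·0 + 6·8 = 8
h_76 = 2·8 + 3·2 + 6·0 = 0
h_77 = 2·0 + 3·8 + 6·2 = 3
h_78 = 2·3 + 3·0 + 6·8 = 10
h_79 = 2·10 + 3·3 + 6·0 = 7
h_80 = 2·7 + 3·10 + 6·3 = 7
h_81 = 2·7 + 3·7 + 6·10 = 7
h_82 = 2·7 + 3·7 + 6·7 = 0
h_83 = 2·0 + 3·7 + 6·7 = 8
h_84 = 2·8 + 3·0 + 6·7 = 3
h_85 = 2·3 + 3·8 + 6·0 = 8
h_86 = 2·8 + 3·3 + 6·8 = 7
h_87 = 2·7 + 3·8 + 6·3 = 1
h_88 = 2·1 + 3·7 + 6·8 = 5
h_89 = 2·5 + 3·1 + 6·7 = 0
h_90 = 2·0 + 3·5 + 6·1 = 10
h_91 = 2·10 + 3·0 + 6·5 = 6
h_92 = 2·6 + 3·10 + 6·0 = 9
h_93 = 2·9 + 3·6 + 6·10 = 8
h_94 = 2·8 + 3·9 + 6·6 = 2
h_95 = 2·2 + 3·8 + 6·9 = 5
h_96 = 2·5 + 3·2 + 6·8 = 9
h_97 = 2·9 + 3·5 + 6·2 = 1
h_98 = 2·1 + 3·9 + 6·5 = 4
h_99 = 2·4 + 3·1 + 6·9 = 10
h_100 = 2·10 + 3·4 + 6·1 = 5
h_101 = 2·5 + 3·10 + 6·4 = 9
h_102 = 2·9 + 3·5 + 6·10 = 5
h_103 = 2·5 + 3·9 + 6·5 = 1
h_104 = 2·1 + 3·5 + 6·9 = 5
h_105 = 2·5 + 3·1 + 6·5 = 10
h_106 = 2·10 + 3·5 + 6·1 = 8
h_107 = 2·8 + 3·10 + 6·5 = 10
h_108 = 2·10 + 3·8 + 6·10 = 5
h_109 = 2·5 + 3·10 + 6·8 = 0
h_110 = 2·0 + 3·5 + 6·10 = 9
h_111 = 2·9 + 3·0 + 6·5 = 4
h_112 = 2·4 + 3·9 + 6·0 = 2
h_113 = 2·2 + 3·4 + 6·9 = 4
h_114 = 2·4 + 3·2 + 6·4 = 5
h_115 = 2·5 + 3·4 + 6·2 = 1
h_116 = 2·1 + 3·5 + 6·4 = 8
h_117 = 2·8 + 3·1 + 6·5 = 5
h_118 = 2·5 + 3·8 + 6·1 = 7
h_119 = 2·7 + 3·5 + 6·8 = 0
h_120 = 2·0 + 3·7 + 6·5 = 7
h_121 = 2·7 + 3·0 + 6·7 = 1
h_122 = 2·1 + 3·7 + 6·0 = 1
h_123 = 2·1 + 3·1 + 6·7 = 3
h_124 = 2·3 + 3·1 + 6·1 = 4
h_125 = 2·4 + 3·3 + 6·1 = 1
h_126 = 2·1 + 3·4 + 6·3 = 10
h_127 = 2·10 + 3·1 + 6·4 = 3
h_128 = 2·3 + 3·10 + 6·1 = 9
h_129 = 2·9 + 3·3 + 6·10 = 10
h_130 = 2·10 + 3·9 + 6·3 = 10
h_131 = 2·10 + 3·10 + 6·9 = 5
h_132 = 2·5 + 3·10 + 6·10 = 1
h_133 = 2·1 + 3·5 + 6·10 = 0
h_134 = 2·0 + 3·1 + 6·5 = 0
h_135 = 2·0 + 3·0 + 6·1 = 6
h_136 = 2·6 + 3·0 + 6·0 = 1
h_137 = 2·1 + 3·6 + 6·0 = 9
h_138 = 2·9 + 3·1 + 6·6 = 2
h_139 = 2·2 + 3·9 + 6·1 = 4
h_140 = 2·4 + 3·2 + 6·9 = 2
h_141 = 2·2 + 3·4 + 6·2 = 6
h_142 = 2·6 + 3·2 + 6·4 = 9
h_143 = 2·9 + 3·6 + 6·2 = 4
h_144 = 2·4 + 3·9 + 6·6 = 5
h_145 = 2·5 + 3·4 + 6·9 = 10
h_146 = 2·10 + 3·5 + 6·4 = 4
h_147 = 2·4 + 3·10 + 6·5 = 2
h_148 = 2·2 + 3·4 + 6·10 = 10
h_149 = 2·10 + 3·2 + 6·4 = 6

6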